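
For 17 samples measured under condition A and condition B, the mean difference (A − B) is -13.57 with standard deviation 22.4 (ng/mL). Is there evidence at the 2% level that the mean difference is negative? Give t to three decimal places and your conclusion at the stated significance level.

H0: μ_d = 0; H1: μ_d < 0 (paired t-test on the differences, left-tailed).
t = d̄/(s_d/√n) = -13.57/(22.4/√17) = -2.498
df = n − 1 = 16
p-value = P(T ≤ -2.498) ≈ 0.0119
Since p ≈ 0.0119 < α = 0.02, reject H0; the evidence is statistically significant.

t = -2.498; reject H0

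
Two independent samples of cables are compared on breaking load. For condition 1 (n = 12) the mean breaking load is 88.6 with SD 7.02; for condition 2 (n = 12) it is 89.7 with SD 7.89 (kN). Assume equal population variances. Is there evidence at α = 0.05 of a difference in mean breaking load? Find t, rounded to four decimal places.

-0.3608

Let group 1 = condition 1, group 2 = condition 2. H0: μ_1 = μ_2; H1: μ_1 ≠ μ_2 (two-sample pooled-variance t-test, two-sided).
s_p² = [(12−1)·7.02² + (12−1)·7.89²]/(12+12−2) = 55.7662
t = (88.6 − 89.7)/√[55.7662·(1/12 + 1/12)] = -0.3608
df = n₁ + n₂ − 2 = 22
Two-sided p-value ≈ 0.7217
Since p ≈ 0.7217 > α = 0.05, fail to reject H0; the evidence is not statistically significant.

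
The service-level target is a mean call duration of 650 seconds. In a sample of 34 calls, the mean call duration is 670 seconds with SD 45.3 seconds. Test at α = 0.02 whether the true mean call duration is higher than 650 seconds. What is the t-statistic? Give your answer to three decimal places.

H0: μ = 650; H1: μ > 650 (one-sample t-test, right-tailed).
t = (x̄ − μ₀)/(s/√n) = (670 − 650)/(45.3/√34) = 2.574
df = n − 1 = 33
p-value = P(T ≥ 2.574) ≈ 0.007
Since p ≈ 0.007 < α = 0.02, reject H0; the evidence is statistically significant.

2.574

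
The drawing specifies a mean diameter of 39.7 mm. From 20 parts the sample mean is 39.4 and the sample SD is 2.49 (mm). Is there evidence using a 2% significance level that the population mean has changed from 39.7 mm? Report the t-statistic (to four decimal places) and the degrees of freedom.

H0: μ = 39.7; H1: μ ≠ 39.7 (one-sample t-test, two-sided).
t = (x̄ − μ₀)/(s/√n) = (39.4 − 39.7)/(2.49/√20) = -0.5388
df = n − 1 = 19
Two-sided p-value ≈ 0.596
Since p ≈ 0.596 > α = 0.02, fail to reject H0; the data do not provide sufficient evidence against H0.

t = -0.5388, df = 19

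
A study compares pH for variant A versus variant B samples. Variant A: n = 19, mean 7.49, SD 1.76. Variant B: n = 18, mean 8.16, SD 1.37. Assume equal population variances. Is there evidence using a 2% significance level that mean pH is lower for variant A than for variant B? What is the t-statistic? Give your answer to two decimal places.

-1.29

Let group 1 = variant A, group 2 = variant B. H0: μ_1 = μ_2; H1: μ_1 < μ_2 (two-sample pooled-variance t-test, left-tailed).
s_p² = [(19−1)·1.76² + (18−1)·1.37²]/(19+18−2) = 2.50469
t = (7.49 − 8.16)/√[2.50469·(1/19 + 1/18)] = -1.29
df = n₁ + n₂ − 2 = 35
p-value = P(T ≤ -1.29) ≈ 0.1033
Since p ≈ 0.1033 > α = 0.02, fail to reject H0; the evidence is not statistically significant.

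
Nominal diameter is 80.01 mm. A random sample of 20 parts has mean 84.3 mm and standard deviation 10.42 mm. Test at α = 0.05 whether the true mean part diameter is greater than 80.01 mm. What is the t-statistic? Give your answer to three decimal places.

H0: μ = 80.01; H1: μ > 80.01 (one-sample t-test, right-tailed).
t = (x̄ − μ₀)/(s/√n) = (84.3 − 80.01)/(10.42/√20) = 1.841
df = n − 1 = 19
p-value = P(T ≥ 1.841) ≈ 0.0406
Since p ≈ 0.0406 < α = 0.05, reject H0; the data support H1.

1.841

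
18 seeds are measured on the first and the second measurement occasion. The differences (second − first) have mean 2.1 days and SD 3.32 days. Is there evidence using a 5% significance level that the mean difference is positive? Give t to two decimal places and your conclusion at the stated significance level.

H0: μ_d = 0; H1: μ_d > 0 (paired t-test on the differences, right-tailed).
t = d̄/(s_d/√n) = 2.1/(3.32/√18) = 2.68
df = n − 1 = 17
p-value = P(T ≥ 2.68) ≈ 0.008
Since p ≈ 0.008 < α = 0.05, reject H0; the data support H1.

t = 2.68; reject H0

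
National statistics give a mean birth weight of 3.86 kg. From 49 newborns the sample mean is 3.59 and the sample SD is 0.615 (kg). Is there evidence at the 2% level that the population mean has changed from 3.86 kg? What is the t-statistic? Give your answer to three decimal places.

H0: μ = 3.86; H1: μ ≠ 3.86 (one-sample t-test, two-sided).
t = (x̄ − μ₀)/(s/√n) = (3.59 − 3.86)/(0.615/√49) = -3.073
df = n − 1 = 48
Two-sided p-value ≈ 0.0035
Since p ≈ 0.0035 < α = 0.02, reject H0; the evidence is statistically significant.

-3.073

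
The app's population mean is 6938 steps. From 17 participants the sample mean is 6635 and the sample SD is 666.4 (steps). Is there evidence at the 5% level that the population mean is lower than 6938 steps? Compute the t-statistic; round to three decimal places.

-1.875

H0: μ = 6938; H1: μ < 6938 (one-sample t-test, left-tailed).
t = (x̄ − μ₀)/(s/√n) = (6635 − 6938)/(666.4/√17) = -1.875
df = n − 1 = 16
p-value = P(T ≤ -1.875) ≈ 0.0396
Since p ≈ 0.0396 < α = 0.05, reject H0; the evidence is statistically significant.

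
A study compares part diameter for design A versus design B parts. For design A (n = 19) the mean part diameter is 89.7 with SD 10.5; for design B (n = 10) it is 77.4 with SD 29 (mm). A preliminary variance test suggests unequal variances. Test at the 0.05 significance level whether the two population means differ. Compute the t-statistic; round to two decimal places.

Let group 1 = design A, group 2 = design B. H0: μ_1 = μ_2; H1: μ_1 ≠ μ_2 (Welch's two-sample t-test, two-sided).
t = (x̄_1 − x̄_2)/√(s_1²/n_1 + s_2²/n_2) = (89.7 − 77.4)/√(10.5²/19 + 29²/10) = 1.30
Welch–Satterthwaite df ≈ 10.26
Two-sided p-value ≈ 0.223
Since p ≈ 0.223 > α = 0.05, fail to reject H0; the data do not provide sufficient evidence against H0.

1.30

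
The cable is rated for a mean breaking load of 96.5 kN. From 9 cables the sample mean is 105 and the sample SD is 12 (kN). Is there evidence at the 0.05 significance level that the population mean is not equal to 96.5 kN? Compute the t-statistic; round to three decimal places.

H0: μ = 96.5; H1: μ ≠ 96.5 (one-sample t-test, two-sided).
t = (x̄ − μ₀)/(s/√n) = (105 − 96.5)/(12/√9) = 2.125
df = n − 1 = 8
Two-sided p-value ≈ 0.066
Since p ≈ 0.066 > α = 0.05, fail to reject H0; the data do not provide sufficient evidence against H0.

2.125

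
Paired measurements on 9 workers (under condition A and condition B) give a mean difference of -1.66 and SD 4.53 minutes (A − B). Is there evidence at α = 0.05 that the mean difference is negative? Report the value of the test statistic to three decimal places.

-1.099

H0: μ_d = 0; H1: μ_d < 0 (paired t-test on the differences, left-tailed).
t = d̄/(s_d/√n) = -1.66/(4.53/√9) = -1.099
df = n − 1 = 8
p-value = P(T ≤ -1.099) ≈ 0.152
Since p ≈ 0.152 > α = 0.05, fail to reject H0; the evidence is not statistically significant.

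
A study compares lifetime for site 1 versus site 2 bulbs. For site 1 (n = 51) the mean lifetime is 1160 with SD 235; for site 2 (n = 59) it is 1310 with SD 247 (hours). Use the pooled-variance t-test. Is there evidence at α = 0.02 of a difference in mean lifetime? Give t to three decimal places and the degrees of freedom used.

t = -3.248, df = 108

Let group 1 = site 1, group 2 = site 2. H0: μ_1 = μ_2; H1: μ_1 ≠ μ_2 (two-sample pooled-variance t-test, two-sided).
s_p² = [(51−1)·235² + (59−1)·247²]/(51+59−2) = 58331.2
t = (1160 − 1310)/√[58331.2·(1/51 + 1/59)] = -3.248
df = n₁ + n₂ − 2 = 108
Two-sided p-value ≈ 0.002
Since p ≈ 0.002 < α = 0.02, reject H0; the data support H1.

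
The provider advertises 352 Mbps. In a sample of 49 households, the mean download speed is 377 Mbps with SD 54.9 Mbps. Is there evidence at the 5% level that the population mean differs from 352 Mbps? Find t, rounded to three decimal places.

H0: μ = 352; H1: μ ≠ 352 (one-sample t-test, two-sided).
t = (x̄ − μ₀)/(s/√n) = (377 − 352)/(54.9/√49) = 3.188
df = n − 1 = 48
Two-sided p-value ≈ 0.0025
Since p ≈ 0.0025 < α = 0.05, reject H0; the data support H1.

3.188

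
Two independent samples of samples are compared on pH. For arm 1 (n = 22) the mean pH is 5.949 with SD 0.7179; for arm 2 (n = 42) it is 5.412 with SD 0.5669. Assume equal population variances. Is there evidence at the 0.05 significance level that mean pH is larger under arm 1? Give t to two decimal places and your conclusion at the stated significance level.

t = 3.28; reject H0

Let group 1 = arm 1, group 2 = arm 2. H0: μ_1 = μ_2; H1: μ_1 > μ_2 (two-sample pooled-variance t-test, right-tailed).
s_p² = [(22−1)·0.7179² + (42−1)·0.5669²]/(22+42−2) = 0.387087
t = (5.949 − 5.412)/√[0.387087·(1/22 + 1/42)] = 3.28
df = n₁ + n₂ − 2 = 62
p-value = P(T ≥ 3.28) ≈ 0.001
Since p ≈ 0.001 < α = 0.05, reject H0; the evidence is statistically significant.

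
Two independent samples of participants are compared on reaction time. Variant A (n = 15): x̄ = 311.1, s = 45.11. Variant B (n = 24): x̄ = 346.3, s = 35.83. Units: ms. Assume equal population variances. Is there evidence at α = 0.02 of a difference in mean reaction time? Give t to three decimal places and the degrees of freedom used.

t = -2.701, df = 37

Let group 1 = variant A, group 2 = variant B. H0: μ_1 = μ_2; H1: μ_1 ≠ μ_2 (two-sample pooled-variance t-test, two-sided).
s_p² = [(15−1)·45.11² + (24−1)·35.83²]/(15+24−2) = 1568
t = (311.1 − 346.3)/√[1568·(1/15 + 1/24)] = -2.701
df = n₁ + n₂ − 2 = 37
Two-sided p-value ≈ 0.010
Since p ≈ 0.010 < α = 0.02, reject H0; the data support H1.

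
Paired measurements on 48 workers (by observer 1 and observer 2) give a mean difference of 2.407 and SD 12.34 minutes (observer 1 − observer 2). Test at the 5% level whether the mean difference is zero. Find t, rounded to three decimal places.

H0: μ_d = 0; H1: μ_d ≠ 0 (paired t-test on the differences, two-sided).
t = d̄/(s_d/√n) = 2.407/(12.34/√48) = 1.351
df = n − 1 = 47
Two-sided p-value ≈ 0.1830
Since p ≈ 0.1830 > α = 0.05, fail to reject H0; the evidence is not statistically significant.

1.351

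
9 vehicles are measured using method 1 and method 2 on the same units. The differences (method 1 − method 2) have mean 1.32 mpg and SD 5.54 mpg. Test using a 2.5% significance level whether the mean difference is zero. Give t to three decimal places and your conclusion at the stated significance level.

H0: μ_d = 0; H1: μ_d ≠ 0 (paired t-test on the differences, two-sided).
t = d̄/(s_d/√n) = 1.32/(5.54/√9) = 0.715
df = n − 1 = 8
Two-sided p-value ≈ 0.495
Since p ≈ 0.495 > α = 0.025, fail to reject H0; the data do not provide sufficient evidence against H0.

t = 0.715; fail to reject H0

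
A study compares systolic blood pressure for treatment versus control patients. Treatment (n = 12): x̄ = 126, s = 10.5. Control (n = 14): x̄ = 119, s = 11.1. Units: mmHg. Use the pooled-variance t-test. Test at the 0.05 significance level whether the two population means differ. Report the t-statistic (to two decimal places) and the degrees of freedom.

Let group 1 = treatment, group 2 = control. H0: μ_1 = μ_2; H1: μ_1 ≠ μ_2 (two-sample pooled-variance t-test, two-sided).
s_p² = [(12−1)·10.5² + (14−1)·11.1²]/(12+14−2) = 117.27
t = (126 − 119)/√[117.27·(1/12 + 1/14)] = 1.64
df = n₁ + n₂ − 2 = 24
Two-sided p-value ≈ 0.113
Since p ≈ 0.113 > α = 0.05, fail to reject H0; the evidence is not statistically significant.

t = 1.64, df = 24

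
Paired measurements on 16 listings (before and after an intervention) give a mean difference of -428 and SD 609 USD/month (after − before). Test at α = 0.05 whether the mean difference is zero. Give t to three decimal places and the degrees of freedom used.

H0: μ_d = 0; H1: μ_d ≠ 0 (paired t-test on the differences, two-sided).
t = d̄/(s_d/√n) = -428/(609/√16) = -2.811
df = n − 1 = 15
Two-sided p-value ≈ 0.013
Since p ≈ 0.013 < α = 0.05, reject H0; the evidence is statistically significant.

t = -2.811, df = 15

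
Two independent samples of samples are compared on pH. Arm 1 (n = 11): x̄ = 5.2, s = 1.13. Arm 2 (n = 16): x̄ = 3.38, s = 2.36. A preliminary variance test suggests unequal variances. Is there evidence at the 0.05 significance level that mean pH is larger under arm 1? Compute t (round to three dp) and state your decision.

t = 2.671; reject H0

Let group 1 = arm 1, group 2 = arm 2. H0: μ_1 = μ_2; H1: μ_1 > μ_2 (Welch's two-sample t-test, right-tailed).
t = (x̄_1 − x̄_2)/√(s_1²/n_1 + s_2²/n_2) = (5.2 − 3.38)/√(1.13²/11 + 2.36²/16) = 2.671
Welch–Satterthwaite df ≈ 22.86
p-value = P(T ≥ 2.671) ≈ 0.007
Since p ≈ 0.007 < α = 0.05, reject H0; the evidence is statistically significant.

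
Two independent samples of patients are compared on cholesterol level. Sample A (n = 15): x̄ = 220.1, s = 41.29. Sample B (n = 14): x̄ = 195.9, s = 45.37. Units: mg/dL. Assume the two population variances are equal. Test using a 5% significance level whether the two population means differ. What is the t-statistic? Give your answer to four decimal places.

Let group 1 = sample A, group 2 = sample B. H0: μ_1 = μ_2; H1: μ_1 ≠ μ_2 (two-sample pooled-variance t-test, two-sided).
s_p² = [(15−1)·41.29² + (14−1)·45.37²]/(15+14−2) = 1875.1
t = (220.1 − 195.9)/√[1875.1·(1/15 + 1/14)] = 1.5039
df = n₁ + n₂ − 2 = 27
Two-sided p-value ≈ 0.1442
Since p ≈ 0.1442 > α = 0.05, fail to reject H0; the data do not provide sufficient evidence against H0.

1.5039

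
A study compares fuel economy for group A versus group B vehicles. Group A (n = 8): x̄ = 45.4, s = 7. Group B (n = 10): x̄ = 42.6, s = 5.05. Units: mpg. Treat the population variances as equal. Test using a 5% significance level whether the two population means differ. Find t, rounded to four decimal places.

Let group 1 = group A, group 2 = group B. H0: μ_1 = μ_2; H1: μ_1 ≠ μ_2 (two-sample pooled-variance t-test, two-sided).
s_p² = [(8−1)·7² + (10−1)·5.05²]/(8+10−2) = 35.7827
t = (45.4 − 42.6)/√[35.7827·(1/8 + 1/10)] = 0.9868
df = n₁ + n₂ − 2 = 16
Two-sided p-value ≈ 0.3384
Since p ≈ 0.3384 > α = 0.05, fail to reject H0; the data do not provide sufficient evidence against H0.

0.9868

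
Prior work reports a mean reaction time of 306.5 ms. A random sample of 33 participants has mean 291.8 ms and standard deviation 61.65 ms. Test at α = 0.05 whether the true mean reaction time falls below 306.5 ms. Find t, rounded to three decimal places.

H0: μ = 306.5; H1: μ < 306.5 (one-sample t-test, left-tailed).
t = (x̄ − μ₀)/(s/√n) = (291.8 − 306.5)/(61.65/√33) = -1.370
df = n − 1 = 32
p-value = P(T ≤ -1.370) ≈ 0.090
Since p ≈ 0.090 > α = 0.05, fail to reject H0; the data do not provide sufficient evidence against H0.

-1.370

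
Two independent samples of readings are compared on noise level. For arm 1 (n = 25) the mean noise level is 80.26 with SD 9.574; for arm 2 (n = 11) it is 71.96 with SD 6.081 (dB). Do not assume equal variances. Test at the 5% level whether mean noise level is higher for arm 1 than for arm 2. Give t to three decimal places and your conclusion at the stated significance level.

Let group 1 = arm 1, group 2 = arm 2. H0: μ_1 = μ_2; H1: μ_1 > μ_2 (Welch's two-sample t-test, right-tailed).
t = (x̄_1 − x̄_2)/√(s_1²/n_1 + s_2²/n_2) = (80.26 − 71.96)/√(9.574²/25 + 6.081²/11) = 3.131
Welch–Satterthwaite df ≈ 29.22
p-value = P(T ≥ 3.131) ≈ 0.0020
Since p ≈ 0.0020 < α = 0.05, reject H0; the data support H1.

t = 3.131; reject H0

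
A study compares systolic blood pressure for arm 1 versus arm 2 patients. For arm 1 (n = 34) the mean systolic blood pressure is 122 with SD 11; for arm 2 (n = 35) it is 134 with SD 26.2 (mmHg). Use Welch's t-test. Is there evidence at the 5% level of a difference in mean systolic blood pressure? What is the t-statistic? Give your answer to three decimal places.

-2.493

Let group 1 = arm 1, group 2 = arm 2. H0: μ_1 = μ_2; H1: μ_1 ≠ μ_2 (Welch's two-sample t-test, two-sided).
t = (x̄_1 − x̄_2)/√(s_1²/n_1 + s_2²/n_2) = (122 − 134)/√(11²/34 + 26.2²/35) = -2.493
Welch–Satterthwaite df ≈ 45.90
Two-sided p-value ≈ 0.0163
Since p ≈ 0.0163 < α = 0.05, reject H0; the evidence is statistically significant.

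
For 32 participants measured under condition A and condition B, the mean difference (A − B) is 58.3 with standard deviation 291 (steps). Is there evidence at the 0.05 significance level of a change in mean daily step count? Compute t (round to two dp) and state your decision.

H0: μ_d = 0; H1: μ_d ≠ 0 (paired t-test on the differences, two-sided).
t = d̄/(s_d/√n) = 58.3/(291/√32) = 1.13
df = n − 1 = 31
Two-sided p-value ≈ 0.2658
Since p ≈ 0.2658 > α = 0.05, fail to reject H0; the data do not provide sufficient evidence against H0.

t = 1.13; fail to reject H0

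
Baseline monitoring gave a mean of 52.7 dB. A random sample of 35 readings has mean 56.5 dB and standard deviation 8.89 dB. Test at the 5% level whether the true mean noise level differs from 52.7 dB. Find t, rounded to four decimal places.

2.5288

H0: μ = 52.7; H1: μ ≠ 52.7 (one-sample t-test, two-sided).
t = (x̄ − μ₀)/(s/√n) = (56.5 − 52.7)/(8.89/√35) = 2.5288
df = n − 1 = 34
Two-sided p-value ≈ 0.0163
Since p ≈ 0.0163 < α = 0.05, reject H0; the evidence is statistically significant.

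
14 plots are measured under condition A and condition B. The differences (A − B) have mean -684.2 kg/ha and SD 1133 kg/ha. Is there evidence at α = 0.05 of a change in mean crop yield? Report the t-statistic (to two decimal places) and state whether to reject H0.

H0: μ_d = 0; H1: μ_d ≠ 0 (paired t-test on the differences, two-sided).
t = d̄/(s_d/√n) = -684.2/(1133/√14) = -2.26
df = n − 1 = 13
Two-sided p-value ≈ 0.0417
Since p ≈ 0.0417 < α = 0.05, reject H0; the data support H1.

t = -2.26; reject H0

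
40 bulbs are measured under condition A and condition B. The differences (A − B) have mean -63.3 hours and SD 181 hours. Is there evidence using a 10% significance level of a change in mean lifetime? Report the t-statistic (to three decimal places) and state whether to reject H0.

t = -2.212; reject H0

H0: μ_d = 0; H1: μ_d ≠ 0 (paired t-test on the differences, two-sided).
t = d̄/(s_d/√n) = -63.3/(181/√40) = -2.212
df = n − 1 = 39
Two-sided p-value ≈ 0.0329
Since p ≈ 0.0329 < α = 0.1, reject H0; the evidence is statistically significant.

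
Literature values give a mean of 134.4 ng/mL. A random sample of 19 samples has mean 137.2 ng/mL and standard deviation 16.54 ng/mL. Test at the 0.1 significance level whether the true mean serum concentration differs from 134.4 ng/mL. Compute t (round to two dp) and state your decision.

t = 0.74; fail to reject H0

H0: μ = 134.4; H1: μ ≠ 134.4 (one-sample t-test, two-sided).
t = (x̄ − μ₀)/(s/√n) = (137.2 − 134.4)/(16.54/√19) = 0.74
df = n − 1 = 18
Two-sided p-value ≈ 0.4701
Since p ≈ 0.4701 > α = 0.1, fail to reject H0; the data do not provide sufficient evidence against H0.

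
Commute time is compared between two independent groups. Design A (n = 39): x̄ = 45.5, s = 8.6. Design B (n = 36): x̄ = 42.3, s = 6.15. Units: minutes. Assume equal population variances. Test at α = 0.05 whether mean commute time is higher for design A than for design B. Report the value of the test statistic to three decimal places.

1.840

Let group 1 = design A, group 2 = design B. H0: μ_1 = μ_2; H1: μ_1 > μ_2 (two-sample pooled-variance t-test, right-tailed).
s_p² = [(39−1)·8.6² + (36−1)·6.15²]/(39+36−2) = 56.6338
t = (45.5 − 42.3)/√[56.6338·(1/39 + 1/36)] = 1.840
df = n₁ + n₂ − 2 = 73
p-value = P(T ≥ 1.840) ≈ 0.0349
Since p ≈ 0.0349 < α = 0.05, reject H0; the evidence is statistically significant.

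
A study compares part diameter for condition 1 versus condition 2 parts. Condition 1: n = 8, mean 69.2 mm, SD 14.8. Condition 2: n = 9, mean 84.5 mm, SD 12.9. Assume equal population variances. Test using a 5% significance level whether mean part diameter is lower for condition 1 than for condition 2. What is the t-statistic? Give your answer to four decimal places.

Let group 1 = condition 1, group 2 = condition 2. H0: μ_1 = μ_2; H1: μ_1 < μ_2 (two-sample pooled-variance t-test, left-tailed).
s_p² = [(8−1)·14.8² + (9−1)·12.9²]/(8+9−2) = 190.971
t = (69.2 − 84.5)/√[190.971·(1/8 + 1/9)] = -2.2785
df = n₁ + n₂ − 2 = 15
p-value = P(T ≤ -2.2785) ≈ 0.0189
Since p ≈ 0.0189 < α = 0.05, reject H0; the data support H1.

-2.2785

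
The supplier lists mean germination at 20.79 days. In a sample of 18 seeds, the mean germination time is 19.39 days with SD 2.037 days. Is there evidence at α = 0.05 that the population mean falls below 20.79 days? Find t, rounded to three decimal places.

H0: μ = 20.79; H1: μ < 20.79 (one-sample t-test, left-tailed).
t = (x̄ − μ₀)/(s/√n) = (19.39 − 20.79)/(2.037/√18) = -2.916
df = n − 1 = 17
p-value = P(T ≤ -2.916) ≈ 0.005
Since p ≈ 0.005 < α = 0.05, reject H0; the data support H1.

-2.916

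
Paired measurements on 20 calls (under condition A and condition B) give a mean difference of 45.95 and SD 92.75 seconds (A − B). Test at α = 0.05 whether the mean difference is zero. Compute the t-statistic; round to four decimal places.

2.2156

H0: μ_d = 0; H1: μ_d ≠ 0 (paired t-test on the differences, two-sided).
t = d̄/(s_d/√n) = 45.95/(92.75/√20) = 2.2156
df = n − 1 = 19
Two-sided p-value ≈ 0.039
Since p ≈ 0.039 < α = 0.05, reject H0; the data support H1.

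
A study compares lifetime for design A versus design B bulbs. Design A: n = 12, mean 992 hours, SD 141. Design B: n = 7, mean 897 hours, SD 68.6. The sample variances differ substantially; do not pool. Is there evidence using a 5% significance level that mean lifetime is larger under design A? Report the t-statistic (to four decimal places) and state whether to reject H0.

Let group 1 = design A, group 2 = design B. H0: μ_1 = μ_2; H1: μ_1 > μ_2 (Welch's two-sample t-test, right-tailed).
t = (x̄_1 − x̄_2)/√(s_1²/n_1 + s_2²/n_2) = (992 − 897)/√(141²/12 + 68.6²/7) = 1.9685
Welch–Satterthwaite df ≈ 16.70
p-value = P(T ≥ 1.9685) ≈ 0.033
Since p ≈ 0.033 < α = 0.05, reject H0; the evidence is statistically significant.

t = 1.9685; reject H0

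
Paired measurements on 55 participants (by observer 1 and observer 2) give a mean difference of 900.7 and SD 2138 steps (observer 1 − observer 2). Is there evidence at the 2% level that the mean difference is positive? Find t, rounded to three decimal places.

H0: μ_d = 0; H1: μ_d > 0 (paired t-test on the differences, right-tailed).
t = d̄/(s_d/√n) = 900.7/(2138/√55) = 3.124
df = n − 1 = 54
p-value = P(T ≥ 3.124) ≈ 0.0014
Since p ≈ 0.0014 < α = 0.02, reject H0; the data support H1.

3.124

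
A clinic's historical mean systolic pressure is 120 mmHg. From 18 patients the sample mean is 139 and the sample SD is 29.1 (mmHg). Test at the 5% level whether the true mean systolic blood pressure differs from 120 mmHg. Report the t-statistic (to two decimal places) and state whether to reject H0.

H0: μ = 120; H1: μ ≠ 120 (one-sample t-test, two-sided).
t = (x̄ − μ₀)/(s/√n) = (139 − 120)/(29.1/√18) = 2.77
df = n − 1 = 17
Two-sided p-value ≈ 0.0131
Since p ≈ 0.0131 < α = 0.05, reject H0; the data support H1.

t = 2.77; reject H0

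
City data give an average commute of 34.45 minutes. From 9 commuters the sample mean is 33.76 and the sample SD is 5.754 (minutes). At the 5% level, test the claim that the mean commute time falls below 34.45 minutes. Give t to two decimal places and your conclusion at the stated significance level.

H0: μ = 34.45; H1: μ < 34.45 (one-sample t-test, left-tailed).
t = (x̄ − μ₀)/(s/√n) = (33.76 − 34.45)/(5.754/√9) = -0.36
df = n − 1 = 8
p-value = P(T ≤ -0.36) ≈ 0.3642
Since p ≈ 0.3642 > α = 0.05, fail to reject H0; the evidence is not statistically significant.

t = -0.36; fail to reject H0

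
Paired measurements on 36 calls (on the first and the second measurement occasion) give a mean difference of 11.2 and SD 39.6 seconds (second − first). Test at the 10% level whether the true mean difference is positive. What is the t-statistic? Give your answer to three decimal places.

1.697

H0: μ_d = 0; H1: μ_d > 0 (paired t-test on the differences, right-tailed).
t = d̄/(s_d/√n) = 11.2/(39.6/√36) = 1.697
df = n − 1 = 35
p-value = P(T ≥ 1.697) ≈ 0.0493
Since p ≈ 0.0493 < α = 0.1, reject H0; the evidence is statistically significant.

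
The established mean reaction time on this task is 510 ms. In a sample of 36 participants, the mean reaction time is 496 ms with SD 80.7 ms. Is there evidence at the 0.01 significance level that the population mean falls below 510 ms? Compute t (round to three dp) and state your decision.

H0: μ = 510; H1: μ < 510 (one-sample t-test, left-tailed).
t = (x̄ − μ₀)/(s/√n) = (496 − 510)/(80.7/√36) = -1.041
df = n − 1 = 35
p-value = P(T ≤ -1.041) ≈ 0.153
Since p ≈ 0.153 > α = 0.01, fail to reject H0; the data do not provide sufficient evidence against H0.

t = -1.041; fail to reject H0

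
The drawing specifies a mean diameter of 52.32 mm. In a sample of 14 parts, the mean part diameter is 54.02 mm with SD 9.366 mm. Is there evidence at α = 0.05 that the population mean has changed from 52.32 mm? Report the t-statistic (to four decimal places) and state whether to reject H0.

t = 0.6791; fail to reject H0

H0: μ = 52.32; H1: μ ≠ 52.32 (one-sample t-test, two-sided).
t = (x̄ − μ₀)/(s/√n) = (54.02 − 52.32)/(9.366/√14) = 0.6791
df = n − 1 = 13
Two-sided p-value ≈ 0.509
Since p ≈ 0.509 > α = 0.05, fail to reject H0; the data do not provide sufficient evidence against H0.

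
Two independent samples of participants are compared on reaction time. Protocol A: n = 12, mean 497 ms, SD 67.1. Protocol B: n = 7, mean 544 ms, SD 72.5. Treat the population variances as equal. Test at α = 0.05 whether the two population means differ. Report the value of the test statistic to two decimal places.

Let group 1 = protocol A, group 2 = protocol B. H0: μ_1 = μ_2; H1: μ_1 ≠ μ_2 (two-sample pooled-variance t-test, two-sided).
s_p² = [(12−1)·67.1² + (7−1)·72.5²]/(12+7−2) = 4768.47
t = (497 − 544)/√[4768.47·(1/12 + 1/7)] = -1.43
df = n₁ + n₂ − 2 = 17
Two-sided p-value ≈ 0.1705
Since p ≈ 0.1705 > α = 0.05, fail to reject H0; the evidence is not statistically significant.

-1.43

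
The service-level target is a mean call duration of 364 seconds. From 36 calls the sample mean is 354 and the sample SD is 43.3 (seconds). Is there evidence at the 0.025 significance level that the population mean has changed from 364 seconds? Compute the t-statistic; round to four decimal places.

-1.3857

H0: μ = 364; H1: μ ≠ 364 (one-sample t-test, two-sided).
t = (x̄ − μ₀)/(s/√n) = (354 − 364)/(43.3/√36) = -1.3857
df = n − 1 = 35
Two-sided p-value ≈ 0.175
Since p ≈ 0.175 > α = 0.025, fail to reject H0; the data do not provide sufficient evidence against H0.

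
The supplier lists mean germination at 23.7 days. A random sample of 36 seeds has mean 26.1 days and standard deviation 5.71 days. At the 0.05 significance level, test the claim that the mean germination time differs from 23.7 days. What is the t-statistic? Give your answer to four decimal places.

2.5219

H0: μ = 23.7; H1: μ ≠ 23.7 (one-sample t-test, two-sided).
t = (x̄ − μ₀)/(s/√n) = (26.1 − 23.7)/(5.71/√36) = 2.5219
df = n − 1 = 35
Two-sided p-value ≈ 0.0164
Since p ≈ 0.0164 < α = 0.05, reject H0; the data support H1.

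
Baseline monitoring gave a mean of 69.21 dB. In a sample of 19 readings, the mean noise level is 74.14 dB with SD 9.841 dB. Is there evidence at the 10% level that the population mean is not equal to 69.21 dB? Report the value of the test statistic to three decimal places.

H0: μ = 69.21; H1: μ ≠ 69.21 (one-sample t-test, two-sided).
t = (x̄ − μ₀)/(s/√n) = (74.14 − 69.21)/(9.841/√19) = 2.184
df = n − 1 = 18
Two-sided p-value ≈ 0.0425
Since p ≈ 0.0425 < α = 0.1, reject H0; the data support H1.

2.184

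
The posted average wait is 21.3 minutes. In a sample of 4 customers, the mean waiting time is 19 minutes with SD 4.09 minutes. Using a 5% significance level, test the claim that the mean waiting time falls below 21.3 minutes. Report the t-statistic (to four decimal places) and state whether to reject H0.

H0: μ = 21.3; H1: μ < 21.3 (one-sample t-test, left-tailed).
t = (x̄ − μ₀)/(s/√n) = (19 − 21.3)/(4.09/√4) = -1.1247
df = n − 1 = 3
p-value = P(T ≤ -1.1247) ≈ 0.171
Since p ≈ 0.171 > α = 0.05, fail to reject H0; the evidence is not statistically significant.

t = -1.1247; fail to reject H0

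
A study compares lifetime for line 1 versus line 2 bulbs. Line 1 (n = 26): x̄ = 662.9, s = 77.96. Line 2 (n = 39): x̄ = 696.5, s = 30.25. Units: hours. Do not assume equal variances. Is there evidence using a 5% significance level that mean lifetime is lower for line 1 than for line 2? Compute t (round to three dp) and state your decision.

t = -2.095; reject H0

Let group 1 = line 1, group 2 = line 2. H0: μ_1 = μ_2; H1: μ_1 < μ_2 (Welch's two-sample t-test, left-tailed).
t = (x̄_1 − x̄_2)/√(s_1²/n_1 + s_2²/n_2) = (662.9 − 696.5)/√(77.96²/26 + 30.25²/39) = -2.095
Welch–Satterthwaite df ≈ 30.07
p-value = P(T ≤ -2.095) ≈ 0.0223
Since p ≈ 0.0223 < α = 0.05, reject H0; the evidence is statistically significant.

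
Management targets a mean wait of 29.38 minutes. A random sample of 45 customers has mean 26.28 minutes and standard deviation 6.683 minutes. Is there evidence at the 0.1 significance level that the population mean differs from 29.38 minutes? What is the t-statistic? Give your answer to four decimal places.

-3.1117

H0: μ = 29.38; H1: μ ≠ 29.38 (one-sample t-test, two-sided).
t = (x̄ − μ₀)/(s/√n) = (26.28 − 29.38)/(6.683/√45) = -3.1117
df = n − 1 = 44
Two-sided p-value ≈ 0.0033
Since p ≈ 0.0033 < α = 0.1, reject H0; the evidence is statistically significant.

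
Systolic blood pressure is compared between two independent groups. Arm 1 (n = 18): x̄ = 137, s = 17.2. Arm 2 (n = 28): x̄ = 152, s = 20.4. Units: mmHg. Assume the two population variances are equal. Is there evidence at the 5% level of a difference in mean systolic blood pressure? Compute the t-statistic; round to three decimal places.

Let group 1 = arm 1, group 2 = arm 2. H0: μ_1 = μ_2; H1: μ_1 ≠ μ_2 (two-sample pooled-variance t-test, two-sided).
s_p² = [(18−1)·17.2² + (28−1)·20.4²]/(18+28−2) = 369.673
t = (137 − 152)/√[369.673·(1/18 + 1/28)] = -2.582
df = n₁ + n₂ − 2 = 44
Two-sided p-value ≈ 0.013
Since p ≈ 0.013 < α = 0.05, reject H0; the evidence is statistically significant.

-2.582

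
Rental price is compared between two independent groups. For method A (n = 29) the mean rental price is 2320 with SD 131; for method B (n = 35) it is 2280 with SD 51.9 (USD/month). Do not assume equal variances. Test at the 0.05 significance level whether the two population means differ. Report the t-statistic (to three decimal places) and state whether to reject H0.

Let group 1 = method A, group 2 = method B. H0: μ_1 = μ_2; H1: μ_1 ≠ μ_2 (Welch's two-sample t-test, two-sided).
t = (x̄_1 − x̄_2)/√(s_1²/n_1 + s_2²/n_2) = (2320 − 2280)/√(131²/29 + 51.9²/35) = 1.547
Welch–Satterthwaite df ≈ 35.27
Two-sided p-value ≈ 0.1308
Since p ≈ 0.1308 > α = 0.05, fail to reject H0; the evidence is not statistically significant.

t = 1.547; fail to reject H0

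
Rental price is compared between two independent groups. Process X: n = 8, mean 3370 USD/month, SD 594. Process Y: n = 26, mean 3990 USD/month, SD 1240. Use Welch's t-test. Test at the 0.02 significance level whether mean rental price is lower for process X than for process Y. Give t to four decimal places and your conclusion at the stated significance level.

t = -1.9296; fail to reject H0

Let group 1 = process X, group 2 = process Y. H0: μ_1 = μ_2; H1: μ_1 < μ_2 (Welch's two-sample t-test, left-tailed).
t = (x̄_1 − x̄_2)/√(s_1²/n_1 + s_2²/n_2) = (3370 − 3990)/√(594²/8 + 1240²/26) = -1.9296
Welch–Satterthwaite df ≈ 25.51
p-value = P(T ≤ -1.9296) ≈ 0.032
Since p ≈ 0.032 > α = 0.02, fail to reject H0; the evidence is not statistically significant.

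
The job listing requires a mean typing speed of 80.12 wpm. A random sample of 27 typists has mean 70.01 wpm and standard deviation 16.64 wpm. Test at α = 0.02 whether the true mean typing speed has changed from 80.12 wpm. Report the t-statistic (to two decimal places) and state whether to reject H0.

H0: μ = 80.12; H1: μ ≠ 80.12 (one-sample t-test, two-sided).
t = (x̄ − μ₀)/(s/√n) = (70.01 − 80.12)/(16.64/√27) = -3.16
df = n − 1 = 26
Two-sided p-value ≈ 0.0040
Since p ≈ 0.0040 < α = 0.02, reject H0; the data support H1.

t = -3.16; reject H0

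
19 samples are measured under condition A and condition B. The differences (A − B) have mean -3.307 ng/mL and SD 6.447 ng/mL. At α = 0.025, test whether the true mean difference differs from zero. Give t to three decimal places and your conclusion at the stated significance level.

H0: μ_d = 0; H1: μ_d ≠ 0 (paired t-test on the differences, two-sided).
t = d̄/(s_d/√n) = -3.307/(6.447/√19) = -2.236
df = n − 1 = 18
Two-sided p-value ≈ 0.0383
Since p ≈ 0.0383 > α = 0.025, fail to reject H0; the evidence is not statistically significant.

t = -2.236; fail to reject H0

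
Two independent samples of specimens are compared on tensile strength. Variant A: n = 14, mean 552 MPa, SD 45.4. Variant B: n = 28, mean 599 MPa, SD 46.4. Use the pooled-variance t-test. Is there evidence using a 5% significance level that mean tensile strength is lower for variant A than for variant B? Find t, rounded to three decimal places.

Let group 1 = variant A, group 2 = variant B. H0: μ_1 = μ_2; H1: μ_1 < μ_2 (two-sample pooled-variance t-test, left-tailed).
s_p² = [(14−1)·45.4² + (28−1)·46.4²]/(14+28−2) = 2123.12
t = (552 − 599)/√[2123.12·(1/14 + 1/28)] = -3.116
df = n₁ + n₂ − 2 = 40
p-value = P(T ≤ -3.116) ≈ 0.0017
Since p ≈ 0.0017 < α = 0.05, reject H0; the data support H1.

-3.116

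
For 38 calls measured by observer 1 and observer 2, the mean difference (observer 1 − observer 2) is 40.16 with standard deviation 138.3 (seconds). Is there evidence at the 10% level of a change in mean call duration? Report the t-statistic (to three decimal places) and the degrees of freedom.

t = 1.790, df = 37

H0: μ_d = 0; H1: μ_d ≠ 0 (paired t-test on the differences, two-sided).
t = d̄/(s_d/√n) = 40.16/(138.3/√38) = 1.790
df = n − 1 = 37
Two-sided p-value ≈ 0.0816
Since p ≈ 0.0816 < α = 0.1, reject H0; the evidence is statistically significant.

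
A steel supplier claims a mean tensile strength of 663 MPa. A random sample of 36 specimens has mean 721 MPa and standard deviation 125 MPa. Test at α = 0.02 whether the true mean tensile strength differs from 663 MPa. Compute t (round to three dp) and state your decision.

H0: μ = 663; H1: μ ≠ 663 (one-sample t-test, two-sided).
t = (x̄ − μ₀)/(s/√n) = (721 − 663)/(125/√36) = 2.784
df = n − 1 = 35
Two-sided p-value ≈ 0.0086
Since p ≈ 0.0086 < α = 0.02, reject H0; the data support H1.

t = 2.784; reject H0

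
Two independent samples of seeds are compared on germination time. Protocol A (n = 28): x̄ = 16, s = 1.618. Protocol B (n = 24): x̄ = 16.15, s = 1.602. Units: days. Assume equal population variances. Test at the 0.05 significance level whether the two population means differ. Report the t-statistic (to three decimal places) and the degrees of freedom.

t = -0.335, df = 50

Let group 1 = protocol A, group 2 = protocol B. H0: μ_1 = μ_2; H1: μ_1 ≠ μ_2 (two-sample pooled-variance t-test, two-sided).
s_p² = [(28−1)·1.618² + (24−1)·1.602²]/(28+24−2) = 2.59422
t = (16 − 16.15)/√[2.59422·(1/28 + 1/24)] = -0.335
df = n₁ + n₂ − 2 = 50
Two-sided p-value ≈ 0.7392
Since p ≈ 0.7392 > α = 0.05, fail to reject H0; the data do not provide sufficient evidence against H0.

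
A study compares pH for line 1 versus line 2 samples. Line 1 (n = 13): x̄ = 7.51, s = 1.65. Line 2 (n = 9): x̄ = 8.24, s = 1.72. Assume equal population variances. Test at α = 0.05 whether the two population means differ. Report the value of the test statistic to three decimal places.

-1.003

Let group 1 = line 1, group 2 = line 2. H0: μ_1 = μ_2; H1: μ_1 ≠ μ_2 (two-sample pooled-variance t-test, two-sided).
s_p² = [(13−1)·1.65² + (9−1)·1.72²]/(13+9−2) = 2.81686
t = (7.51 − 8.24)/√[2.81686·(1/13 + 1/9)] = -1.003
df = n₁ + n₂ − 2 = 20
Two-sided p-value ≈ 0.328
Since p ≈ 0.328 > α = 0.05, fail to reject H0; the evidence is not statistically significant.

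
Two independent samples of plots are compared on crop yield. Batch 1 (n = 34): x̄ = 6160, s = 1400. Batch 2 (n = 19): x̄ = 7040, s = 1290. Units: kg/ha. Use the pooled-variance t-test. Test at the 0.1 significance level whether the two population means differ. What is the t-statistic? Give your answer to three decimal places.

-2.255

Let group 1 = batch 1, group 2 = batch 2. H0: μ_1 = μ_2; H1: μ_1 ≠ μ_2 (two-sample pooled-variance t-test, two-sided).
s_p² = [(34−1)·1400² + (19−1)·1290²]/(34+19−2) = 1855560
t = (6160 − 7040)/√[1855560·(1/34 + 1/19)] = -2.255
df = n₁ + n₂ − 2 = 51
Two-sided p-value ≈ 0.0284
Since p ≈ 0.0284 < α = 0.1, reject H0; the data support H1.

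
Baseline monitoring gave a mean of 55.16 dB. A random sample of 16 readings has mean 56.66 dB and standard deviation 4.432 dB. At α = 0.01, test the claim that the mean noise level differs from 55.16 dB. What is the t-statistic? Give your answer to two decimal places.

1.35

H0: μ = 55.16; H1: μ ≠ 55.16 (one-sample t-test, two-sided).
t = (x̄ − μ₀)/(s/√n) = (56.66 − 55.16)/(4.432/√16) = 1.35
df = n − 1 = 15
Two-sided p-value ≈ 0.196
Since p ≈ 0.196 > α = 0.01, fail to reject H0; the evidence is not statistically significant.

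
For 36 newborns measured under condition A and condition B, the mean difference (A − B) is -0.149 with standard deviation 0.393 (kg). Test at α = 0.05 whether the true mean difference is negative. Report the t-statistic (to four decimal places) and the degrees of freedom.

t = -2.2748, df = 35

H0: μ_d = 0; H1: μ_d < 0 (paired t-test on the differences, left-tailed).
t = d̄/(s_d/√n) = -0.149/(0.393/√36) = -2.2748
df = n − 1 = 35
p-value = P(T ≤ -2.2748) ≈ 0.0146
Since p ≈ 0.0146 < α = 0.05, reject H0; the data support H1.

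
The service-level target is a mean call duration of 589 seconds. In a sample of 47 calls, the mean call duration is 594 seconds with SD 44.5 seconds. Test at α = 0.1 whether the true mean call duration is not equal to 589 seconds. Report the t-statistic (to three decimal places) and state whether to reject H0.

H0: μ = 589; H1: μ ≠ 589 (one-sample t-test, two-sided).
t = (x̄ − μ₀)/(s/√n) = (594 − 589)/(44.5/√47) = 0.770
df = n − 1 = 46
Two-sided p-value ≈ 0.4451
Since p ≈ 0.4451 > α = 0.1, fail to reject H0; the evidence is not statistically significant.

t = 0.770; fail to reject H0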